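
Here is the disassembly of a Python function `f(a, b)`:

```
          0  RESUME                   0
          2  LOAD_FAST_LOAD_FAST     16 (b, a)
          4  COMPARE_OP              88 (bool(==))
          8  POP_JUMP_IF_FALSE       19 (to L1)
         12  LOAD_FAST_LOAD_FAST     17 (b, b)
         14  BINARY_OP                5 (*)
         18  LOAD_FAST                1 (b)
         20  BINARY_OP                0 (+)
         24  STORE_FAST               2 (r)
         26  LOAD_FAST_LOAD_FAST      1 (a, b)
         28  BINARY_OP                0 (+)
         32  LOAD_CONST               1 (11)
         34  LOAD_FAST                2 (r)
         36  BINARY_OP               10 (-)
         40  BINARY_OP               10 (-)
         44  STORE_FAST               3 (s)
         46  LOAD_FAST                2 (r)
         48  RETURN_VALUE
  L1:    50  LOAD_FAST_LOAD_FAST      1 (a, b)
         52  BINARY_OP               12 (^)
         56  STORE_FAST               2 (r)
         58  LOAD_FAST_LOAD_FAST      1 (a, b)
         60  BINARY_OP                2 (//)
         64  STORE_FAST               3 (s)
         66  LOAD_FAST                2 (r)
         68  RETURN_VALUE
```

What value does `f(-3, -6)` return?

7

LOAD_FAST_LOAD_FAST b,a → push -6,-3. Stack: [-6, -3]
COMPARE_OP bool(==) → -6 vs -3 = False. Stack: [False]
POP_JUMP_IF_FALSE → pop False; jump. Stack: []
LOAD_FAST_LOAD_FAST a,b → push -3,-6. Stack: [-3, -6]
BINARY_OP ^ → -3 ^ -6 = 7. Stack: [7]
STORE_FAST r → r=7. Stack: []
LOAD_FAST_LOAD_FAST a,b → push -3,-6. Stack: [-3, -6]
BINARY_OP // → -3 // -6 = 0. Stack: [0]
STORE_FAST s → s=0. Stack: []
LOAD_FAST r → push 7. Stack: [7]
RETURN_VALUE → return 7.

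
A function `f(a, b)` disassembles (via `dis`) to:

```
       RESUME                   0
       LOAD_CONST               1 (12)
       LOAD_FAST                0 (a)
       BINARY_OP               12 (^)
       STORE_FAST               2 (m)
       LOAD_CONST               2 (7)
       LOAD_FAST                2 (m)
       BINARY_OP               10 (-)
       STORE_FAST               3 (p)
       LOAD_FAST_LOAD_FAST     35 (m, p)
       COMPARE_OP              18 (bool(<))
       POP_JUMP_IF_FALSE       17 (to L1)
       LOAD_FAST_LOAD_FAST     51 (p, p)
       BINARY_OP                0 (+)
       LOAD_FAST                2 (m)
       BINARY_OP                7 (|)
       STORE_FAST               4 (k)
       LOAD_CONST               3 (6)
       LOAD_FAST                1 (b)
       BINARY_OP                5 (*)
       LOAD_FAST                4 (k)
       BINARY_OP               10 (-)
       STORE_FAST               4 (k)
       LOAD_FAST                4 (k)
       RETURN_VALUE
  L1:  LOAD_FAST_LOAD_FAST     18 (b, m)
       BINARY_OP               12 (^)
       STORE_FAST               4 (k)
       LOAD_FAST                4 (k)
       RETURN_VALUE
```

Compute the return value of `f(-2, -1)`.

0

LOAD_CONST → push 12. Stack: [12]
LOAD_FAST a → push -2. Stack: [12, -2]
BINARY_OP ^ → 12 ^ -2 = -14. Stack: [-14]
STORE_FAST m → m=-14. Stack: []
LOAD_CONST → push 7. Stack: [7]
LOAD_FAST m → push -14. Stack: [7, -14]
BINARY_OP - → 7 - -14 = 21. Stack: [21]
STORE_FAST p → p=21. Stack: []
LOAD_FAST_LOAD_FAST m,p → push -14,21. Stack: [-14, 21]
COMPARE_OP bool(<) → -14 vs 21 = True. Stack: [True]
POP_JUMP_IF_FALSE → pop True; no jump. Stack: []
LOAD_FAST_LOAD_FAST p,p → push 21,21. Stack: [21, 21]
BINARY_OP + → 21 + 21 = 42. Stack: [42]
LOAD_FAST m → push -14. Stack: [42, -14]
BINARY_OP | → 42 | -14 = -6. Stack: [-6]
STORE_FAST k → k=-6. Stack: []
LOAD_CONST → push 6. Stack: [6]
LOAD_FAST b → push -1. Stack: [6, -1]
BINARY_OP * → 6 * -1 = -6. Stack: [-6]
LOAD_FAST k → push -6. Stack: [-6, -6]
BINARY_OP - → -6 - -6 = 0. Stack: [0]
STORE_FAST k → k=0. Stack: []
LOAD_FAST k → push 0. Stack: [0]
RETURN_VALUE → return 0.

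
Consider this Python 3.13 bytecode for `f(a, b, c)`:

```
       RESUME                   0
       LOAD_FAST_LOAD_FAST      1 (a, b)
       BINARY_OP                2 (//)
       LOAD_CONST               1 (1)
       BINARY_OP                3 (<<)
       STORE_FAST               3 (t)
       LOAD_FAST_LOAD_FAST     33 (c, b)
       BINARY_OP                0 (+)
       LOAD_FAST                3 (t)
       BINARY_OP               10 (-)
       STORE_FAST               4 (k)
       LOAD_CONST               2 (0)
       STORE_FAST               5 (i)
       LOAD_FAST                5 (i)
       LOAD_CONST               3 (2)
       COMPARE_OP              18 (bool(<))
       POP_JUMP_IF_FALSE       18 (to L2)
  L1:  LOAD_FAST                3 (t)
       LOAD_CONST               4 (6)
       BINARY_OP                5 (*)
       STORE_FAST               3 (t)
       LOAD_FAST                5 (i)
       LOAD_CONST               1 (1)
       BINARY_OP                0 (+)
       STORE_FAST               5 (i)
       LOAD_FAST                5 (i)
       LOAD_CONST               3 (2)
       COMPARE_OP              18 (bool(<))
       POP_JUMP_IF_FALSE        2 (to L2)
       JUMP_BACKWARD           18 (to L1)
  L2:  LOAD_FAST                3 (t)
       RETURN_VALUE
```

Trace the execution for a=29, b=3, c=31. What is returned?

648

LOAD_FAST_LOAD_FAST a,b → push 29,3. Stack: [29, 3]
BINARY_OP // → 29 // 3 = 9. Stack: [9]
LOAD_CONST → push 1. Stack: [9, 1]
BINARY_OP << → 9 << 1 = 18. Stack: [18]
STORE_FAST t → t=18. Stack: []
LOAD_FAST_LOAD_FAST c,b → push 31,3. Stack: [31, 3]
BINARY_OP + → 31 + 3 = 34. Stack: [34]
LOAD_FAST t → push 18. Stack: [34, 18]
BINARY_OP - → 34 - 18 = 16. Stack: [16]
STORE_FAST k → k=16. Stack: []
LOAD_CONST → push 0. Stack: [0]
STORE_FAST i → i=0. Stack: []
LOAD_FAST i → push 0. Stack: [0]
LOAD_CONST → push 2. Stack: [0, 2]
COMPARE_OP bool(<) → 0 vs 2 = True. Stack: [True]
POP_JUMP_IF_FALSE → pop True; no jump. Stack: []
LOAD_FAST t → push 18. Stack: [18]
LOAD_CONST → push 6. Stack: [18, 6]
BINARY_OP * → 18 * 6 = 108. Stack: [108]
STORE_FAST t → t=108. Stack: []
LOAD_FAST i → push 0. Stack: [0]
LOAD_CONST → push 1. Stack: [0, 1]
BINARY_OP + → 0 + 1 = 1. Stack: [1]
STORE_FAST i → i=1. Stack: []
LOAD_FAST i → push 1. Stack: [1]
LOAD_CONST → push 2. Stack: [1, 2]
COMPARE_OP bool(<) → 1 vs 2 = True. Stack: [True]
POP_JUMP_IF_FALSE → pop True; no jump. Stack: []
LOAD_FAST t → push 108. Stack: [108]
LOAD_CONST → push 6. Stack: [108, 6]
BINARY_OP * → 108 * 6 = 648. Stack: [648]
STORE_FAST t → t=648. Stack: []
LOAD_FAST i → push 1. Stack: [1]
LOAD_CONST → push 1. Stack: [1, 1]
BINARY_OP + → 1 + 1 = 2. Stack: [2]
STORE_FAST i → i=2. Stack: []
LOAD_FAST i → push 2. Stack: [2]
LOAD_CONST → push 2. Stack: [2, 2]
COMPARE_OP bool(<) → 2 vs 2 = False. Stack: [False]
POP_JUMP_IF_FALSE → pop False; jump. Stack: []
LOAD_FAST t → push 648. Stack: [648]
RETURN_VALUE → return 648.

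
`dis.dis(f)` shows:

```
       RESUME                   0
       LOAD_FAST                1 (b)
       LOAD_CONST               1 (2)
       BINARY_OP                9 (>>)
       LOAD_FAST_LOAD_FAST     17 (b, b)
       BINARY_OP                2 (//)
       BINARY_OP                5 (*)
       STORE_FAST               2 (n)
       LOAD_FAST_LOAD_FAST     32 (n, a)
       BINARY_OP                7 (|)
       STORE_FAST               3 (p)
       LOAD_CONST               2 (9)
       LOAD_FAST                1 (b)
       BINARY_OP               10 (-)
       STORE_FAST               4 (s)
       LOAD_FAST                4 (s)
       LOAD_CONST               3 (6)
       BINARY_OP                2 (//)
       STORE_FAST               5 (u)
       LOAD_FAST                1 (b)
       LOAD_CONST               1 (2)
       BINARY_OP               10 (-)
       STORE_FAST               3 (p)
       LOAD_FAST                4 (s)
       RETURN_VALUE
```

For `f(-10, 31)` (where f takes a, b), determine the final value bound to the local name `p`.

29

LOAD_FAST b → push 31. Stack: [31]
LOAD_CONST → push 2. Stack: [31, 2]
BINARY_OP >> → 31 >> 2 = 7. Stack: [7]
LOAD_FAST_LOAD_FAST b,b → push 31,31. Stack: [7, 31, 31]
BINARY_OP // → 31 // 31 = 1. Stack: [7, 1]
BINARY_OP * → 7 * 1 = 7. Stack: [7]
STORE_FAST n → n=7. Stack: []
LOAD_FAST_LOAD_FAST n,a → push 7,-10. Stack: [7, -10]
BINARY_OP | → 7 | -10 = -9. Stack: [-9]
STORE_FAST p → p=-9. Stack: []
LOAD_CONST → push 9. Stack: [9]
LOAD_FAST b → push 31. Stack: [9, 31]
BINARY_OP - → 9 - 31 = -22. Stack: [-22]
STORE_FAST s → s=-22. Stack: []
LOAD_FAST s → push -22. Stack: [-22]
LOAD_CONST → push 6. Stack: [-22, 6]
BINARY_OP // → -22 // 6 = -4. Stack: [-4]
STORE_FAST u → u=-4. Stack: []
LOAD_FAST b → push 31. Stack: [31]
LOAD_CONST → push 2. Stack: [31, 2]
BINARY_OP - → 31 - 2 = 29. Stack: [29]
STORE_FAST p → p=29. Stack: []
LOAD_FAST s → push -22. Stack: [-22]
RETURN_VALUE → return -22.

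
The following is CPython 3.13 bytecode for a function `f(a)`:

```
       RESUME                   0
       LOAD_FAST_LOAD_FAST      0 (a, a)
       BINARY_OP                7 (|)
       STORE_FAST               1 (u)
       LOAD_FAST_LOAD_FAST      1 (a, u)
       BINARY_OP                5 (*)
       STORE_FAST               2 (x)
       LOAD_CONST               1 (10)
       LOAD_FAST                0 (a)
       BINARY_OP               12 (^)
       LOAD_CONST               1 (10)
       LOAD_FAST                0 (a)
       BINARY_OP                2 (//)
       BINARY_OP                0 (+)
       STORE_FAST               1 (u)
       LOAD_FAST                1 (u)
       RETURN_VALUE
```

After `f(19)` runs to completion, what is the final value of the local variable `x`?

361

LOAD_FAST_LOAD_FAST a,a → push 19,19. Stack: [19, 19]
BINARY_OP | → 19 | 19 = 19. Stack: [19]
STORE_FAST u → u=19. Stack: []
LOAD_FAST_LOAD_FAST a,u → push 19,19. Stack: [19, 19]
BINARY_OP * → 19 * 19 = 361. Stack: [361]
STORE_FAST x → x=361. Stack: []
LOAD_CONST → push 10. Stack: [10]
LOAD_FAST a → push 19. Stack: [10, 19]
BINARY_OP ^ → 10 ^ 19 = 25. Stack: [25]
LOAD_CONST → push 10. Stack: [25, 10]
LOAD_FAST a → push 19. Stack: [25, 10, 19]
BINARY_OP // → 10 // 19 = 0. Stack: [25, 0]
BINARY_OP + → 25 + 0 = 25. Stack: [25]
STORE_FAST u → u=25. Stack: []
LOAD_FAST u → push 25. Stack: [25]
RETURN_VALUE → return 25.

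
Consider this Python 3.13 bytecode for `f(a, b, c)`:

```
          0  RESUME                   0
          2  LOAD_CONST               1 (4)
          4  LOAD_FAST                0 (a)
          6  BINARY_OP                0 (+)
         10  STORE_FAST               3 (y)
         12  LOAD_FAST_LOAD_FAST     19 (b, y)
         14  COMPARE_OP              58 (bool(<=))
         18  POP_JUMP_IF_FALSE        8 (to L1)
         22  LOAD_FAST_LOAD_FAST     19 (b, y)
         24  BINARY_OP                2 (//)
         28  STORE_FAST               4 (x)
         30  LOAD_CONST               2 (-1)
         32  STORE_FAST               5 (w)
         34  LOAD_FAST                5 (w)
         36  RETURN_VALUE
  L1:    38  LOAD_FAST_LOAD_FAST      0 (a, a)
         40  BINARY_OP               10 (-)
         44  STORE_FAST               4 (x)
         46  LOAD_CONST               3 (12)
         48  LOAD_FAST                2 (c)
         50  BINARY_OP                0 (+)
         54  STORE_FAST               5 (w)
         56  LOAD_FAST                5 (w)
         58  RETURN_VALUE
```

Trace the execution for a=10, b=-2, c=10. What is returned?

-1

LOAD_CONST → push 4. Stack: [4]
LOAD_FAST a → push 10. Stack: [4, 10]
BINARY_OP + → 4 + 10 = 14. Stack: [14]
STORE_FAST y → y=14. Stack: []
LOAD_FAST_LOAD_FAST b,y → push -2,14. Stack: [-2, 14]
COMPARE_OP bool(<=) → -2 vs 14 = True. Stack: [True]
POP_JUMP_IF_FALSE → pop True; no jump. Stack: []
LOAD_FAST_LOAD_FAST b,y → push -2,14. Stack: [-2, 14]
BINARY_OP // → -2 // 14 = -1. Stack: [-1]
STORE_FAST x → x=-1. Stack: []
LOAD_CONST → push -1. Stack: [-1]
STORE_FAST w → w=-1. Stack: []
LOAD_FAST w → push -1. Stack: [-1]
RETURN_VALUE → return -1.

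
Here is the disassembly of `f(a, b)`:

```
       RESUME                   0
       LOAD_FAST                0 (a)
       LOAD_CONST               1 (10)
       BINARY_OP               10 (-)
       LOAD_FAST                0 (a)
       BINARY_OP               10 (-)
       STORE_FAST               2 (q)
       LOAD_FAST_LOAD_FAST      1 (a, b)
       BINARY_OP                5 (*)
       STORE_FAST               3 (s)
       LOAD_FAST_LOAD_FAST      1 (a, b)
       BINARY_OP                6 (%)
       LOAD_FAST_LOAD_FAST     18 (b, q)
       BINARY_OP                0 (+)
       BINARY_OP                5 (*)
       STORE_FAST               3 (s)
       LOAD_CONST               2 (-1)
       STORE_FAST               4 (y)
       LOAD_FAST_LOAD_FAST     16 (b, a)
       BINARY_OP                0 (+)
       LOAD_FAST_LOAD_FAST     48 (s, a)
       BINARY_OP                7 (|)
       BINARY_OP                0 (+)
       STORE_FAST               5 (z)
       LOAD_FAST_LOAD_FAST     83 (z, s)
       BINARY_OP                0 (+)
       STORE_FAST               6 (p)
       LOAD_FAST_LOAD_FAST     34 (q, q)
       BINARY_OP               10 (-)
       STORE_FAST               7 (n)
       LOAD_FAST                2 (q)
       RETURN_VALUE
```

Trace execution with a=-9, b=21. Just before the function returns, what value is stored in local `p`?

LOAD_FAST a → push -9. Stack: [-9]
LOAD_CONST → push 10. Stack: [-9, 10]
BINARY_OP - → -9 - 10 = -19. Stack: [-19]
LOAD_FAST a → push -9. Stack: [-19, -9]
BINARY_OP - → -19 - -9 = -10. Stack: [-10]
STORE_FAST q → q=-10. Stack: []
LOAD_FAST_LOAD_FAST a,b → push -9,21. Stack: [-9, 21]
BINARY_OP * → -9 * 21 = -189. Stack: [-189]
STORE_FAST s → s=-189. Stack: []
LOAD_FAST_LOAD_FAST a,b → push -9,21. Stack: [-9, 21]
BINARY_OP % → -9 % 21 = 12. Stack: [12]
LOAD_FAST_LOAD_FAST b,q → push 21,-10. Stack: [12, 21, -10]
BINARY_OP + → 21 + -10 = 11. Stack: [12, 11]
BINARY_OP * → 12 * 11 = 132. Stack: [132]
STORE_FAST s → s=132. Stack: []
LOAD_CONST → push -1. Stack: [-1]
STORE_FAST y → y=-1. Stack: []
LOAD_FAST_LOAD_FAST b,a → push 21,-9. Stack: [21, -9]
BINARY_OP + → 21 + -9 = 12. Stack: [12]
LOAD_FAST_LOAD_FAST s,a → push 132,-9. Stack: [12, 132, -9]
BINARY_OP | → 132 | -9 = -9. Stack: [12, -9]
BINARY_OP + → 12 + -9 = 3. Stack: [3]
STORE_FAST z → z=3. Stack: []
LOAD_FAST_LOAD_FAST z,s → push 3,132. Stack: [3, 132]
BINARY_OP + → 3 + 132 = 135. Stack: [135]
STORE_FAST p → p=135. Stack: []
LOAD_FAST_LOAD_FAST q,q → push -10,-10. Stack: [-10, -10]
BINARY_OP - → -10 - -10 = 0. Stack: [0]
STORE_FAST n → n=0. Stack: []
LOAD_FAST q → push -10. Stack: [-10]
RETURN_VALUE → return -10.

135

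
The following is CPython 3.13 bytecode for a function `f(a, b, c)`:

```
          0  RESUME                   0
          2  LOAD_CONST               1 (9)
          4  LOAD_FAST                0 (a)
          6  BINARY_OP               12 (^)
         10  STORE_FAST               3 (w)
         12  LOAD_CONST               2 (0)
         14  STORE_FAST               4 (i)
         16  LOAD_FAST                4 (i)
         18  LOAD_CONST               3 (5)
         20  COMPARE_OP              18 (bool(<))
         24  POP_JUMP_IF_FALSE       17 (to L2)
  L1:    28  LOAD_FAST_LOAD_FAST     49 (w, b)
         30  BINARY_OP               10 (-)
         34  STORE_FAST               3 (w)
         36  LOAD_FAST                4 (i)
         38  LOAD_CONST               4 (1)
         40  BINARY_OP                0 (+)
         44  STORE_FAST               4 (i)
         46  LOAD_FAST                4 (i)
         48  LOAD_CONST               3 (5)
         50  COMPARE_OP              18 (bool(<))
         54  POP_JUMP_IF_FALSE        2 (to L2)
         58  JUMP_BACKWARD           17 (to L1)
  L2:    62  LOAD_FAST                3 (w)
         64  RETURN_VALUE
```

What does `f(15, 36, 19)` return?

LOAD_CONST → push 9
LOAD_FAST a → push 15
BINARY_OP ^ → 9 ^ 15 = 6
STORE_FAST w → w=6
LOAD_CONST → push 0
STORE_FAST i → i=0
LOAD_FAST i → push 0
LOAD_CONST → push 5
COMPARE_OP bool(<) → 0 vs 5 = True
POP_JUMP_IF_FALSE → pop True; no jump
LOAD_FAST_LOAD_FAST w,b → push 6,36
BINARY_OP - → 6 - 36 = -30
STORE_FAST w → w=-30
LOAD_FAST i → push 0
LOAD_CONST → push 1
BINARY_OP + → 0 + 1 = 1
STORE_FAST i → i=1
LOAD_FAST i → push 1
LOAD_CONST → push 5
COMPARE_OP bool(<) → 1 vs 5 = True
POP_JUMP_IF_FALSE → pop True; no jump
LOAD_FAST_LOAD_FAST w,b → push -30,36
BINARY_OP - → -30 - 36 = -66
STORE_FAST w → w=-66
LOAD_FAST i → push 1
LOAD_CONST → push 1
BINARY_OP + → 1 + 1 = 2
STORE_FAST i → i=2
LOAD_FAST i → push 2
LOAD_CONST → push 5
COMPARE_OP bool(<) → 2 vs 5 = True
POP_JUMP_IF_FALSE → pop True; no jump
LOAD_FAST_LOAD_FAST w,b → push -66,36
BINARY_OP - → -66 - 36 = -102
STORE_FAST w → w=-102
LOAD_FAST i → push 2
LOAD_CONST → push 1
BINARY_OP + → 2 + 1 = 3
STORE_FAST i → i=3
LOAD_FAST i → push 3
LOAD_CONST → push 5
COMPARE_OP bool(<) → 3 vs 5 = True
POP_JUMP_IF_FALSE → pop True; no jump
LOAD_FAST_LOAD_FAST w,b → push -102,36
BINARY_OP - → -102 - 36 = -138
STORE_FAST w → w=-138
LOAD_FAST i → push 3
LOAD_CONST → push 1
BINARY_OP + → 3 + 1 = 4
STORE_FAST i → i=4
LOAD_FAST i → push 4
LOAD_CONST → push 5
COMPARE_OP bool(<) → 4 vs 5 = True
POP_JUMP_IF_FALSE → pop True; no jump
LOAD_FAST_LOAD_FAST w,b → push -138,36
BINARY_OP - → -138 - 36 = -174
STORE_FAST w → w=-174
LOAD_FAST i → push 4
LOAD_CONST → push 1
BINARY_OP + → 4 + 1 = 5
STORE_FAST i → i=5
LOAD_FAST i → push 5
LOAD_CONST → push 5
COMPARE_OP bool(<) → 5 vs 5 = False
POP_JUMP_IF_FALSE → pop False; jump
LOAD_FAST w → push -174
RETURN_VALUE → return -174.

-174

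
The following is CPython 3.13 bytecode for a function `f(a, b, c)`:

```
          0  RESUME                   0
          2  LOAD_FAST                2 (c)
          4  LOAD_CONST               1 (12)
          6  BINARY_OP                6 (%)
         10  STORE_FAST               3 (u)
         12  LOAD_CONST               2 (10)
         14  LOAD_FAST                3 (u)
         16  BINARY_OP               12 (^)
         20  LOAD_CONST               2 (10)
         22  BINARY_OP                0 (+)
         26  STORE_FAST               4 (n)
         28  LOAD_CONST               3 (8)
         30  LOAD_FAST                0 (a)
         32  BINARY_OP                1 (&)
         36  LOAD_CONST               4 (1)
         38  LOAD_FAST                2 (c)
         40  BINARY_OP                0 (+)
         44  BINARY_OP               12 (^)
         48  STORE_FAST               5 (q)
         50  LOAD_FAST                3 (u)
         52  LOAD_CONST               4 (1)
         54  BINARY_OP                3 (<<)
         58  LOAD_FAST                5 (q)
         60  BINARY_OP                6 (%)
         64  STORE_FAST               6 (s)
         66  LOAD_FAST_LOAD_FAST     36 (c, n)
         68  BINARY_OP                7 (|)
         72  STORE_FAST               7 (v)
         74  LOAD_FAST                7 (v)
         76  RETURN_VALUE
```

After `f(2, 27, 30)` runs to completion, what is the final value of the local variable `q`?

31

LOAD_FAST c → push 30. Stack: [30]
LOAD_CONST → push 12. Stack: [30, 12]
BINARY_OP % → 30 % 12 = 6. Stack: [6]
STORE_FAST u → u=6. Stack: []
LOAD_CONST → push 10. Stack: [10]
LOAD_FAST u → push 6. Stack: [10, 6]
BINARY_OP ^ → 10 ^ 6 = 12. Stack: [12]
LOAD_CONST → push 10. Stack: [12, 10]
BINARY_OP + → 12 + 10 = 22. Stack: [22]
STORE_FAST n → n=22. Stack: []
LOAD_CONST → push 8. Stack: [8]
LOAD_FAST a → push 2. Stack: [8, 2]
BINARY_OP & → 8 & 2 = 0. Stack: [0]
LOAD_CONST → push 1. Stack: [0, 1]
LOAD_FAST c → push 30. Stack: [0, 1, 30]
BINARY_OP + → 1 + 30 = 31. Stack: [0, 31]
BINARY_OP ^ → 0 ^ 31 = 31. Stack: [31]
STORE_FAST q → q=31. Stack: []
LOAD_FAST u → push 6. Stack: [6]
LOAD_CONST → push 1. Stack: [6, 1]
BINARY_OP << → 6 << 1 = 12. Stack: [12]
LOAD_FAST q → push 31. Stack: [12, 31]
BINARY_OP % → 12 % 31 = 12. Stack: [12]
STORE_FAST s → s=12. Stack: []
LOAD_FAST_LOAD_FAST c,n → push 30,22. Stack: [30, 22]
BINARY_OP | → 30 | 22 = 30. Stack: [30]
STORE_FAST v → v=30. Stack: []
LOAD_FAST v → push 30. Stack: [30]
RETURN_VALUE → return 30.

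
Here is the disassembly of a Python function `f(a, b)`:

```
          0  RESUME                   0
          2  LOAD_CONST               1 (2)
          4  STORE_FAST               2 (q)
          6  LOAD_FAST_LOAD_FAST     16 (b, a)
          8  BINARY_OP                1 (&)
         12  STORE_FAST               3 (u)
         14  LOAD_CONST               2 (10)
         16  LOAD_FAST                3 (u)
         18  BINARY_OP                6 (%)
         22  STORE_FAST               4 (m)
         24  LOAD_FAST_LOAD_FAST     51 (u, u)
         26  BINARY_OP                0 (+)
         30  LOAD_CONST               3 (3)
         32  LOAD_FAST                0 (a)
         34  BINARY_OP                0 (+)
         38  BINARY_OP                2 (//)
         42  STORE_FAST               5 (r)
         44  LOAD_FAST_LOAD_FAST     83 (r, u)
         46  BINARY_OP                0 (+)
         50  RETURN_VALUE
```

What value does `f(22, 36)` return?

4

LOAD_CONST → push 2. Stack: [2]
STORE_FAST q → q=2. Stack: []
LOAD_FAST_LOAD_FAST b,a → push 36,22. Stack: [36, 22]
BINARY_OP & → 36 & 22 = 4. Stack: [4]
STORE_FAST u → u=4. Stack: []
LOAD_CONST → push 10. Stack: [10]
LOAD_FAST u → push 4. Stack: [10, 4]
BINARY_OP % → 10 % 4 = 2. Stack: [2]
STORE_FAST m → m=2. Stack: []
LOAD_FAST_LOAD_FAST u,u → push 4,4. Stack: [4, 4]
BINARY_OP + → 4 + 4 = 8. Stack: [8]
LOAD_CONST → push 3. Stack: [8, 3]
LOAD_FAST a → push 22. Stack: [8, 3, 22]
BINARY_OP + → 3 + 22 = 25. Stack: [8, 25]
BINARY_OP // → 8 // 25 = 0. Stack: [0]
STORE_FAST r → r=0. Stack: []
LOAD_FAST_LOAD_FAST r,u → push 0,4. Stack: [0, 4]
BINARY_OP + → 0 + 4 = 4. Stack: [4]
RETURN_VALUE → return 4.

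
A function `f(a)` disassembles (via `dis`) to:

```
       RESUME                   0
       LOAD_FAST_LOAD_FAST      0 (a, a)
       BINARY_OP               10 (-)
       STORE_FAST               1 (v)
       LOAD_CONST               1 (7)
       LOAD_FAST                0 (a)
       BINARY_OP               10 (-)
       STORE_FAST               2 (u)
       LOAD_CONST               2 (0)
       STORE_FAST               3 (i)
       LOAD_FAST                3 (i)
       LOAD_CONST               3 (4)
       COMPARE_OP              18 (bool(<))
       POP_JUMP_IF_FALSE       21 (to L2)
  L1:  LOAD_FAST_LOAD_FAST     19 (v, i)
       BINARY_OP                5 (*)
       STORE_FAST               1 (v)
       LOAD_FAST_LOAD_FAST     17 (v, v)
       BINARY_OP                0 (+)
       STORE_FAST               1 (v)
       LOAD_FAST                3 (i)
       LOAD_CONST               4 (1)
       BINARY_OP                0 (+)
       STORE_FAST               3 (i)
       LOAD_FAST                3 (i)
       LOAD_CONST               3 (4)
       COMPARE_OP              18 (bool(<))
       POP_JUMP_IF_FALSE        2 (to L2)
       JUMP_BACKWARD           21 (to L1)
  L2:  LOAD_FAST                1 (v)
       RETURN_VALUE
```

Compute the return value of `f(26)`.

0

LOAD_FAST_LOAD_FAST a,a → push 26,26
BINARY_OP - → 26 - 26 = 0
STORE_FAST v → v=0
LOAD_CONST → push 7
LOAD_FAST a → push 26
BINARY_OP - → 7 - 26 = -19
STORE_FAST u → u=-19
LOAD_CONST → push 0
STORE_FAST i → i=0
LOAD_FAST i → push 0
LOAD_CONST → push 4
COMPARE_OP bool(<) → 0 vs 4 = True
POP_JUMP_IF_FALSE → pop True; no jump
LOAD_FAST_LOAD_FAST v,i → push 0,0
BINARY_OP * → 0 * 0 = 0
STORE_FAST v → v=0
LOAD_FAST_LOAD_FAST v,v → push 0,0
BINARY_OP + → 0 + 0 = 0
STORE_FAST v → v=0
LOAD_FAST i → push 0
LOAD_CONST → push 1
BINARY_OP + → 0 + 1 = 1
STORE_FAST i → i=1
LOAD_FAST i → push 1
LOAD_CONST → push 4
COMPARE_OP bool(<) → 1 vs 4 = True
POP_JUMP_IF_FALSE → pop True; no jump
LOAD_FAST_LOAD_FAST v,i → push 0,1
BINARY_OP * → 0 * 1 = 0
STORE_FAST v → v=0
LOAD_FAST_LOAD_FAST v,v → push 0,0
BINARY_OP + → 0 + 0 = 0
STORE_FAST v → v=0
LOAD_FAST i → push 1
LOAD_CONST → push 1
BINARY_OP + → 1 + 1 = 2
STORE_FAST i → i=2
LOAD_FAST i → push 2
LOAD_CONST → push 4
COMPARE_OP bool(<) → 2 vs 4 = True
POP_JUMP_IF_FALSE → pop True; no jump
LOAD_FAST_LOAD_FAST v,i → push 0,2
BINARY_OP * → 0 * 2 = 0
STORE_FAST v → v=0
LOAD_FAST_LOAD_FAST v,v → push 0,0
BINARY_OP + → 0 + 0 = 0
STORE_FAST v → v=0
LOAD_FAST i → push 2
LOAD_CONST → push 1
BINARY_OP + → 2 + 1 = 3
STORE_FAST i → i=3
LOAD_FAST i → push 3
LOAD_CONST → push 4
COMPARE_OP bool(<) → 3 vs 4 = True
POP_JUMP_IF_FALSE → pop True; no jump
LOAD_FAST_LOAD_FAST v,i → push 0,3
BINARY_OP * → 0 * 3 = 0
STORE_FAST v → v=0
LOAD_FAST_LOAD_FAST v,v → push 0,0
BINARY_OP + → 0 + 0 = 0
STORE_FAST v → v=0
LOAD_FAST i → push 3
LOAD_CONST → push 1
BINARY_OP + → 3 + 1 = 4
STORE_FAST i → i=4
LOAD_FAST i → push 4
LOAD_CONST → push 4
COMPARE_OP bool(<) → 4 vs 4 = False
POP_JUMP_IF_FALSE → pop False; jump
LOAD_FAST v → push 0
RETURN_VALUE → return 0.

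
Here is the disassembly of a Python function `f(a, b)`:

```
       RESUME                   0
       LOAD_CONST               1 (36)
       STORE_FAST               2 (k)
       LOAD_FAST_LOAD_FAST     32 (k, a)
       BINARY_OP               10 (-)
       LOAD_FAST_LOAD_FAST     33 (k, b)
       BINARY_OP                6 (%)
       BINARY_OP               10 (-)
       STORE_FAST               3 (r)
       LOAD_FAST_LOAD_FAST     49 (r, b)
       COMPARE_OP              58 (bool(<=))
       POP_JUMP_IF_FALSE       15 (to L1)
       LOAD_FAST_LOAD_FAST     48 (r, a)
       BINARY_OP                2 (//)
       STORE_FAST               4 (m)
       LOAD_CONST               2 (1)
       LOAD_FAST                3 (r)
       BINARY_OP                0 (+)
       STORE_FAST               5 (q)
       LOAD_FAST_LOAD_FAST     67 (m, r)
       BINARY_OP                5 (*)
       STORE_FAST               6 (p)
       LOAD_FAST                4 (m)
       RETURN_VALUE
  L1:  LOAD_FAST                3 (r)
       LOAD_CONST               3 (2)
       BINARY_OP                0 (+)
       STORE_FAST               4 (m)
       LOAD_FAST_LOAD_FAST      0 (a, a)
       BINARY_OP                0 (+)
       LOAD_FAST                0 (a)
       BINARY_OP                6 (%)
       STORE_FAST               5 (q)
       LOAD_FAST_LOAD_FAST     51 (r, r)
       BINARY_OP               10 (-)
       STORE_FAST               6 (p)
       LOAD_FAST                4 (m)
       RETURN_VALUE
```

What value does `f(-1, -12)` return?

LOAD_CONST → push 36. Stack: [36]
STORE_FAST k → k=36. Stack: []
LOAD_FAST_LOAD_FAST k,a → push 36,-1. Stack: [36, -1]
BINARY_OP - → 36 - -1 = 37. Stack: [37]
LOAD_FAST_LOAD_FAST k,b → push 36,-12. Stack: [37, 36, -12]
BINARY_OP % → 36 % -12 = 0. Stack: [37, 0]
BINARY_OP - → 37 - 0 = 37. Stack: [37]
STORE_FAST r → r=37. Stack: []
LOAD_FAST_LOAD_FAST r,b → push 37,-12. Stack: [37, -12]
COMPARE_OP bool(<=) → 37 vs -12 = False. Stack: [False]
POP_JUMP_IF_FALSE → pop False; jump. Stack: []
LOAD_FAST r → push 37. Stack: [37]
LOAD_CONST → push 2. Stack: [37, 2]
BINARY_OP + → 37 + 2 = 39. Stack: [39]
STORE_FAST m → m=39. Stack: []
LOAD_FAST_LOAD_FAST a,a → push -1,-1. Stack: [-1, -1]
BINARY_OP + → -1 + -1 = -2. Stack: [-2]
LOAD_FAST a → push -1. Stack: [-2, -1]
BINARY_OP % → -2 % -1 = 0. Stack: [0]
STORE_FAST q → q=0. Stack: []
LOAD_FAST_LOAD_FAST r,r → push 37,37. Stack: [37, 37]
BINARY_OP - → 37 - 37 = 0. Stack: [0]
STORE_FAST p → p=0. Stack: []
LOAD_FAST m → push 39. Stack: [39]
RETURN_VALUE → return 39.

39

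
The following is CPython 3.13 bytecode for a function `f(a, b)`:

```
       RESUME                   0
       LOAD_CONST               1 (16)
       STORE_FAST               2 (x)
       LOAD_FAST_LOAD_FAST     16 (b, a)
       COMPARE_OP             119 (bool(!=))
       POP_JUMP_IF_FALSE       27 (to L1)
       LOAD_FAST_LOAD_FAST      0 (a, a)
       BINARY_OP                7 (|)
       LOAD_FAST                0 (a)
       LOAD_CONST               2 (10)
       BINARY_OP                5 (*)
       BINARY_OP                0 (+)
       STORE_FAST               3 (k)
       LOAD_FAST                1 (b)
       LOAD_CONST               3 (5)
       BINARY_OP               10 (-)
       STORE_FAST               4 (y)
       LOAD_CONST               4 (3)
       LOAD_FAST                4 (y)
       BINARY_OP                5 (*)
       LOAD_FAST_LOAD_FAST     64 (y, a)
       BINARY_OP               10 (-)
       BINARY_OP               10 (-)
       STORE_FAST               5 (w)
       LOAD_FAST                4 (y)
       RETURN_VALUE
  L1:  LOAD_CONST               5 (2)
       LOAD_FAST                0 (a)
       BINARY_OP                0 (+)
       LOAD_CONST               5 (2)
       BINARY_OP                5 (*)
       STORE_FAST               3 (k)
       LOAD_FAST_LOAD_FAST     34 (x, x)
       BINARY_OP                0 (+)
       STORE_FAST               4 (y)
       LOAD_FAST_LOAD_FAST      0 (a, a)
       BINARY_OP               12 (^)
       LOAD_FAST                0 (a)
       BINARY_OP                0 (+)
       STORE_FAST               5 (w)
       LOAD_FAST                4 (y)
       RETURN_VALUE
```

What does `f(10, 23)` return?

LOAD_CONST → push 16. Stack: [16]
STORE_FAST x → x=16. Stack: []
LOAD_FAST_LOAD_FAST b,a → push 23,10. Stack: [23, 10]
COMPARE_OP bool(!=) → 23 vs 10 = True. Stack: [True]
POP_JUMP_IF_FALSE → pop True; no jump. Stack: []
LOAD_FAST_LOAD_FAST a,a → push 10,10. Stack: [10, 10]
BINARY_OP | → 10 | 10 = 10. Stack: [10]
LOAD_FAST a → push 10. Stack: [10, 10]
LOAD_CONST → push 10. Stack: [10, 10, 10]
BINARY_OP * → 10 * 10 = 100. Stack: [10, 100]
BINARY_OP + → 10 + 100 = 110. Stack: [110]
STORE_FAST k → k=110. Stack: []
LOAD_FAST b → push 23. Stack: [23]
LOAD_CONST → push 5. Stack: [23, 5]
BINARY_OP - → 23 - 5 = 18. Stack: [18]
STORE_FAST y → y=18. Stack: []
LOAD_CONST → push 3. Stack: [3]
LOAD_FAST y → push 18. Stack: [3, 18]
BINARY_OP * → 3 * 18 = 54. Stack: [54]
LOAD_FAST_LOAD_FAST y,a → push 18,10. Stack: [54, 18, 10]
BINARY_OP - → 18 - 10 = 8. Stack: [54, 8]
BINARY_OP - → 54 - 8 = 46. Stack: [46]
STORE_FAST w → w=46. Stack: []
LOAD_FAST y → push 18. Stack: [18]
RETURN_VALUE → return 18.

18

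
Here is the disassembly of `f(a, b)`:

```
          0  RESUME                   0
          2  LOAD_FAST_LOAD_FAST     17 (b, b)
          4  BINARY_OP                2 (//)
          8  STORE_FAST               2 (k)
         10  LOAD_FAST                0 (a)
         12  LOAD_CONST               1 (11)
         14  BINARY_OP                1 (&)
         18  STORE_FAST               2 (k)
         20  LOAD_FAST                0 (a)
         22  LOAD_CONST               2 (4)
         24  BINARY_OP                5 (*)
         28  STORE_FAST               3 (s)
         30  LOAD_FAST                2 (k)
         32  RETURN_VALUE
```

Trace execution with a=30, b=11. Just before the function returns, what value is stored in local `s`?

120

LOAD_FAST_LOAD_FAST b,b → push 11,11. Stack: [11, 11]
BINARY_OP // → 11 // 11 = 1. Stack: [1]
STORE_FAST k → k=1. Stack: []
LOAD_FAST a → push 30. Stack: [30]
LOAD_CONST → push 11. Stack: [30, 11]
BINARY_OP & → 30 & 11 = 10. Stack: [10]
STORE_FAST k → k=10. Stack: []
LOAD_FAST a → push 30. Stack: [30]
LOAD_CONST → push 4. Stack: [30, 4]
BINARY_OP * → 30 * 4 = 120. Stack: [120]
STORE_FAST s → s=120. Stack: []
LOAD_FAST k → push 10. Stack: [10]
RETURN_VALUE → return 10.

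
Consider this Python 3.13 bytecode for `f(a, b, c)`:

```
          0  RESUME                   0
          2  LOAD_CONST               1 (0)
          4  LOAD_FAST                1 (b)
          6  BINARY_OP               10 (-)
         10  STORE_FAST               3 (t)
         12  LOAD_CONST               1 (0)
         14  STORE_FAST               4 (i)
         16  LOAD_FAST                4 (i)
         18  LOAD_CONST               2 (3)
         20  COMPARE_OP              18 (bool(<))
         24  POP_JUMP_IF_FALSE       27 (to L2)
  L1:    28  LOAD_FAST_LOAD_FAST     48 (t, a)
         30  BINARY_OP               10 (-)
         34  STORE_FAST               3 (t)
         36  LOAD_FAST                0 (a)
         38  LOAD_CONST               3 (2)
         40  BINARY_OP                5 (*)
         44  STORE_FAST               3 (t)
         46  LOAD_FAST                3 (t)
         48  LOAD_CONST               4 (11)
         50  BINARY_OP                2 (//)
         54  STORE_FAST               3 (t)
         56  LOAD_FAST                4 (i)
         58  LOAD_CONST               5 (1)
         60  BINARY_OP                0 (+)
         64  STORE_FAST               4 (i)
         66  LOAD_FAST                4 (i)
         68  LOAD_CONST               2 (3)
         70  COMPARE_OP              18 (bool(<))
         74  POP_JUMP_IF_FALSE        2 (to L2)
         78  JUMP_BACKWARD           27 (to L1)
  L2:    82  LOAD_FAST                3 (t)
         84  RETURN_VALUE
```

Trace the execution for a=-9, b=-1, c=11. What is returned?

-2

LOAD_CONST → push 0
LOAD_FAST b → push -1
BINARY_OP - → 0 - -1 = 1
STORE_FAST t → t=1
LOAD_CONST → push 0
STORE_FAST i → i=0
LOAD_FAST i → push 0
LOAD_CONST → push 3
COMPARE_OP bool(<) → 0 vs 3 = True
POP_JUMP_IF_FALSE → pop True; no jump
LOAD_FAST_LOAD_FAST t,a → push 1,-9
BINARY_OP - → 1 - -9 = 10
STORE_FAST t → t=10
LOAD_FAST a → push -9
LOAD_CONST → push 2
BINARY_OP * → -9 * 2 = -18
STORE_FAST t → t=-18
LOAD_FAST t → push -18
LOAD_CONST → push 11
BINARY_OP // → -18 // 11 = -2
STORE_FAST t → t=-2
LOAD_FAST i → push 0
LOAD_CONST → push 1
BINARY_OP + → 0 + 1 = 1
STORE_FAST i → i=1
LOAD_FAST i → push 1
LOAD_CONST → push 3
COMPARE_OP bool(<) → 1 vs 3 = True
POP_JUMP_IF_FALSE → pop True; no jump
LOAD_FAST_LOAD_FAST t,a → push -2,-9
BINARY_OP - → -2 - -9 = 7
STORE_FAST t → t=7
LOAD_FAST a → push -9
LOAD_CONST → push 2
BINARY_OP * → -9 * 2 = -18
STORE_FAST t → t=-18
LOAD_FAST t → push -18
LOAD_CONST → push 11
BINARY_OP // → -18 // 11 = -2
STORE_FAST t → t=-2
LOAD_FAST i → push 1
LOAD_CONST → push 1
BINARY_OP + → 1 + 1 = 2
STORE_FAST i → i=2
LOAD_FAST i → push 2
LOAD_CONST → push 3
COMPARE_OP bool(<) → 2 vs 3 = True
POP_JUMP_IF_FALSE → pop True; no jump
LOAD_FAST_LOAD_FAST t,a → push -2,-9
BINARY_OP - → -2 - -9 = 7
STORE_FAST t → t=7
LOAD_FAST a → push -9
LOAD_CONST → push 2
BINARY_OP * → -9 * 2 = -18
STORE_FAST t → t=-18
LOAD_FAST t → push -18
LOAD_CONST → push 11
BINARY_OP // → -18 // 11 = -2
STORE_FAST t → t=-2
LOAD_FAST i → push 2
LOAD_CONST → push 1
BINARY_OP + → 2 + 1 = 3
STORE_FAST i → i=3
LOAD_FAST i → push 3
LOAD_CONST → push 3
COMPARE_OP bool(<) → 3 vs 3 = False
POP_JUMP_IF_FALSE → pop False; jump
LOAD_FAST t → push -2
RETURN_VALUE → return -2.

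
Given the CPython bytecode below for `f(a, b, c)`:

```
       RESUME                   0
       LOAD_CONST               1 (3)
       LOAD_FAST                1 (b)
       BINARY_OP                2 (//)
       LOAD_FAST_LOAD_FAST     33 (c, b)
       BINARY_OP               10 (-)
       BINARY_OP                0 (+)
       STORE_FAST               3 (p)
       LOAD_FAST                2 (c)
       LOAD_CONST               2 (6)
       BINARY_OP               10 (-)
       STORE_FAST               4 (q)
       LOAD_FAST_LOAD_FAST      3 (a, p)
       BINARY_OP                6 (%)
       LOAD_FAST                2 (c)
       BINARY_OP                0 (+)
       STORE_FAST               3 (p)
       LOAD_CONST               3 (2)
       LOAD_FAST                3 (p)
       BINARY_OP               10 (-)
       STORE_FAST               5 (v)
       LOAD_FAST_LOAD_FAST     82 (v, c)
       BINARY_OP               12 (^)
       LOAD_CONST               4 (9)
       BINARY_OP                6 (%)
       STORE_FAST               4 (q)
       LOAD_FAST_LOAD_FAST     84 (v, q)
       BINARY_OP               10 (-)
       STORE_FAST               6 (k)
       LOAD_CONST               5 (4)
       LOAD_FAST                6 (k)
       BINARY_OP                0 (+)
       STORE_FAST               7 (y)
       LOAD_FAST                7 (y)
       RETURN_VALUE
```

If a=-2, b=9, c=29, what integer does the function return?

-45

LOAD_CONST → push 3. Stack: [3]
LOAD_FAST b → push 9. Stack: [3, 9]
BINARY_OP // → 3 // 9 = 0. Stack: [0]
LOAD_FAST_LOAD_FAST c,b → push 29,9. Stack: [0, 29, 9]
BINARY_OP - → 29 - 9 = 20. Stack: [0, 20]
BINARY_OP + → 0 + 20 = 20. Stack: [20]
STORE_FAST p → p=20. Stack: []
LOAD_FAST c → push 29. Stack: [29]
LOAD_CONST → push 6. Stack: [29, 6]
BINARY_OP - → 29 - 6 = 23. Stack: [23]
STORE_FAST q → q=23. Stack: []
LOAD_FAST_LOAD_FAST a,p → push -2,20. Stack: [-2, 20]
BINARY_OP % → -2 % 20 = 18. Stack: [18]
LOAD_FAST c → push 29. Stack: [18, 29]
BINARY_OP + → 18 + 29 = 47. Stack: [47]
STORE_FAST p → p=47. Stack: []
LOAD_CONST → push 2. Stack: [2]
LOAD_FAST p → push 47. Stack: [2, 47]
BINARY_OP - → 2 - 47 = -45. Stack: [-45]
STORE_FAST v → v=-45. Stack: []
LOAD_FAST_LOAD_FAST v,c → push -45,29. Stack: [-45, 29]
BINARY_OP ^ → -45 ^ 29 = -50. Stack: [-50]
LOAD_CONST → push 9. Stack: [-50, 9]
BINARY_OP % → -50 % 9 = 4. Stack: [4]
STORE_FAST q → q=4. Stack: []
LOAD_FAST_LOAD_FAST v,q → push -45,4. Stack: [-45, 4]
BINARY_OP - → -45 - 4 = -49. Stack: [-49]
STORE_FAST k → k=-49. Stack: []
LOAD_CONST → push 4. Stack: [4]
LOAD_FAST k → push -49. Stack: [4, -49]
BINARY_OP + → 4 + -49 = -45. Stack: [-45]
STORE_FAST y → y=-45. Stack: []
LOAD_FAST y → push -45. Stack: [-45]
RETURN_VALUE → return -45.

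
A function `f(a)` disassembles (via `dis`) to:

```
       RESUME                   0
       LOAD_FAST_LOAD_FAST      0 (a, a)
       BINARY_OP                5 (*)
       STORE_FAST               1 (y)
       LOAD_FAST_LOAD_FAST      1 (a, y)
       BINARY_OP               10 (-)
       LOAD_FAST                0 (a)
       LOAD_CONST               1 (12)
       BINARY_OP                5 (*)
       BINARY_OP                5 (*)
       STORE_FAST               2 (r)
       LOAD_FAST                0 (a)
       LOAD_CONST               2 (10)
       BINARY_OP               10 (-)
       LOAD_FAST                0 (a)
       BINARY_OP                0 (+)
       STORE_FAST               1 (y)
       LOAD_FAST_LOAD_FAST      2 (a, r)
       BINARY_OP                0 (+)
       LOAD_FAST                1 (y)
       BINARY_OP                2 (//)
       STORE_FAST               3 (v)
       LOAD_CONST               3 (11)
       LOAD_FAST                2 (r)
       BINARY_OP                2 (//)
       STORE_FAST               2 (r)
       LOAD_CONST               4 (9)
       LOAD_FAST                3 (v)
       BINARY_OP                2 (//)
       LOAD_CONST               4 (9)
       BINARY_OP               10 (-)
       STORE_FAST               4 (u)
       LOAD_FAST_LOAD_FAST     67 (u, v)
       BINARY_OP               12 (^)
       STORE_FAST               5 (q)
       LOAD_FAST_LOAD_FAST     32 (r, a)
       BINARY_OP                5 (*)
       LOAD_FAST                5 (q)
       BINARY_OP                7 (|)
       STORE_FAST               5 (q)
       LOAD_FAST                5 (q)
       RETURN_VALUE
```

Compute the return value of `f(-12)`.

LOAD_FAST_LOAD_FAST a,a → push -12,-12. Stack: [-12, -12]
BINARY_OP * → -12 * -12 = 144. Stack: [144]
STORE_FAST y → y=144. Stack: []
LOAD_FAST_LOAD_FAST a,y → push -12,144. Stack: [-12, 144]
BINARY_OP - → -12 - 144 = -156. Stack: [-156]
LOAD_FAST a → push -12. Stack: [-156, -12]
LOAD_CONST → push 12. Stack: [-156, -12, 12]
BINARY_OP * → -12 * 12 = -144. Stack: [-156, -144]
BINARY_OP * → -156 * -144 = 22464. Stack: [22464]
STORE_FAST r → r=22464. Stack: []
LOAD_FAST a → push -12. Stack: [-12]
LOAD_CONST → push 10. Stack: [-12, 10]
BINARY_OP - → -12 - 10 = -22. Stack: [-22]
LOAD_FAST a → push -12. Stack: [-22, -12]
BINARY_OP + → -22 + -12 = -34. Stack: [-34]
STORE_FAST y → y=-34. Stack: []
LOAD_FAST_LOAD_FAST a,r → push -12,22464. Stack: [-12, 22464]
BINARY_OP + → -12 + 22464 = 22452. Stack: [22452]
LOAD_FAST y → push -34. Stack: [22452, -34]
BINARY_OP // → 22452 // -34 = -661. Stack: [-661]
STORE_FAST v → v=-661. Stack: []
LOAD_CONST → push 11. Stack: [11]
LOAD_FAST r → push 22464. Stack: [11, 22464]
BINARY_OP // → 11 // 22464 = 0. Stack: [0]
STORE_FAST r → r=0. Stack: []
LOAD_CONST → push 9. Stack: [9]
LOAD_FAST v → push -661. Stack: [9, -661]
BINARY_OP // → 9 // -661 = -1. Stack: [-1]
LOAD_CONST → push 9. Stack: [-1, 9]
BINARY_OP - → -1 - 9 = -10. Stack: [-10]
STORE_FAST u → u=-10. Stack: []
LOAD_FAST_LOAD_FAST u,v → push -10,-661. Stack: [-10, -661]
BINARY_OP ^ → -10 ^ -661 = 669. Stack: [669]
STORE_FAST q → q=669. Stack: []
LOAD_FAST_LOAD_FAST r,a → push 0,-12. Stack: [0, -12]
BINARY_OP * → 0 * -12 = 0. Stack: [0]
LOAD_FAST q → push 669. Stack: [0, 669]
BINARY_OP | → 0 | 669 = 669. Stack: [669]
STORE_FAST q → q=669. Stack: []
LOAD_FAST q → push 669. Stack: [669]
RETURN_VALUE → return 669.

669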